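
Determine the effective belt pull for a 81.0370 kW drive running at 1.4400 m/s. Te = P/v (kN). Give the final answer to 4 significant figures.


Te = P / v = 81.0370 / 1.4400
Te = 56.28 kN


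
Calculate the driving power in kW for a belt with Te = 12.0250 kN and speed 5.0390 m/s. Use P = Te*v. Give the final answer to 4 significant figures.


P = Te * v = 12.0250 * 5.0390
P = 60.59 kW


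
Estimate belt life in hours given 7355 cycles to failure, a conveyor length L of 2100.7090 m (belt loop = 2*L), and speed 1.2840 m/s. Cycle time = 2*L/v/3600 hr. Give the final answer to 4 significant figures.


cycle_time = 2 * 2100.7090 / 1.2840 / 3600 = 0.908926 hr
life = 7355 * 0.908926 = 6685 hours


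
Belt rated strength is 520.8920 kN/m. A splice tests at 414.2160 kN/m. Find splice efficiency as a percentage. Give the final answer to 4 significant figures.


Eff = 414.2160 / 520.8920 * 100
Eff = 79.52 %


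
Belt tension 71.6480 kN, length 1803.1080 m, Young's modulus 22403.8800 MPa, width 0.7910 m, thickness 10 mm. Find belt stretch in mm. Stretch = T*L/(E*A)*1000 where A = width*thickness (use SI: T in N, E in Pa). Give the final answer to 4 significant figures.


A = 0.7910 * 0.01 = 0.00791 m^2
Stretch = 71.6480*1000 * 1803.1080 / (22403.8800e6 * 0.00791) * 1000
Stretch = 729.0 mm


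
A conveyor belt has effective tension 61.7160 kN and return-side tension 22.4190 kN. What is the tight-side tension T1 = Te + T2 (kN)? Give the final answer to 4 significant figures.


T1 = Te + T2 = 61.7160 + 22.4190
T1 = 84.14 kN


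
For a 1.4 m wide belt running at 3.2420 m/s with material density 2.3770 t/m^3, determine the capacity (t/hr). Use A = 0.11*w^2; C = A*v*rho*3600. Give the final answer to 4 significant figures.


A = 0.11 * 1.4^2 = 0.2156 m^2
C = 0.2156 * 3.2420 * 2.3770 * 3600
C = 5981 t/hr


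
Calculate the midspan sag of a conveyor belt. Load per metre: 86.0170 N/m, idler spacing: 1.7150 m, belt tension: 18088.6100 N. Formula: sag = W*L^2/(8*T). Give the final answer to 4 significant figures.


sag = 86.0170 * 1.7150^2 / (8 * 18088.6100)
sag = 0.001748 m


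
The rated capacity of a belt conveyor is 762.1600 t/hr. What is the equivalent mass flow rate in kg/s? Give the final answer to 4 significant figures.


m_dot = 762.1600 * 1000 / 3600
m_dot = 211.7 kg/s


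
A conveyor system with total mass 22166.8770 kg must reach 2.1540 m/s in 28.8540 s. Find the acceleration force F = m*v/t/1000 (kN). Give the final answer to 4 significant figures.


F = 22166.8770 * 2.1540 / 28.8540 / 1000
F = 1.655 kN


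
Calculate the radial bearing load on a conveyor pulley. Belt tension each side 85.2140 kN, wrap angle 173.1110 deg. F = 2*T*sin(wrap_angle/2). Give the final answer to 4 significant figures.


F = 2 * 85.2140 * sin(173.1110/2 deg)
F = 170.1 kN


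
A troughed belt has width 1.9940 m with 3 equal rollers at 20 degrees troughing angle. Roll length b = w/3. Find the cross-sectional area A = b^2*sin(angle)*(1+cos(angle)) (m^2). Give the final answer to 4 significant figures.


b = 1.9940/3 = 0.664667 m
A = 0.664667^2 * sin(20 deg) * (1 + cos(20 deg))
A = 0.2931 m^2


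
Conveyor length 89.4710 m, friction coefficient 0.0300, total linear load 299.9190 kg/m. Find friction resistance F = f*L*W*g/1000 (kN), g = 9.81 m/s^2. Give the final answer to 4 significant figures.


F = 0.0300 * 89.4710 * 299.9190 * 9.81 / 1000
F = 7.897 kN


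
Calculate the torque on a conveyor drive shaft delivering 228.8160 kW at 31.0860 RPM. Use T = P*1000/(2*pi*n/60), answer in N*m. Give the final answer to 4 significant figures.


omega = 2*pi*31.0860/60 = 3.25532 rad/s
T = 228.8160*1000 / 3.25532
T = 70290 N*m


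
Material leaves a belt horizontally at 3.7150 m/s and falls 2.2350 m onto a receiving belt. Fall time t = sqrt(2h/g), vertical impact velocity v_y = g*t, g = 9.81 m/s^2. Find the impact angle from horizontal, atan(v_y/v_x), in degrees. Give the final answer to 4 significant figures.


t = sqrt(2*2.2350/9.81) = 0.675024 s
v_y = 9.81 * 0.675024 = 6.62199 m/s
angle = atan(6.62199 / 3.7150) = 60.71 deg


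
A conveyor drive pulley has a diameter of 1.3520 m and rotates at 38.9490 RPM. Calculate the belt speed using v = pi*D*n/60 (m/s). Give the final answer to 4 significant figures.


v = pi * 1.3520 * 38.9490 / 60
v = 2.757 m/s


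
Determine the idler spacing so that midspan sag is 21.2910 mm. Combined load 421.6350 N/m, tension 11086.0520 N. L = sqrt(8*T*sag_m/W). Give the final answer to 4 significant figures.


sag = 21.2910/1000 = 0.021291 m
L = sqrt(8 * 11086.0520 * 0.021291 / 421.6350)
L = 2.116 m


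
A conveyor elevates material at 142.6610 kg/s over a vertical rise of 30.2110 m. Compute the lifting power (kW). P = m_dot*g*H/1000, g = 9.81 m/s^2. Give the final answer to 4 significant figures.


P = 142.6610 * 9.81 * 30.2110 / 1000
P = 42.28 kW


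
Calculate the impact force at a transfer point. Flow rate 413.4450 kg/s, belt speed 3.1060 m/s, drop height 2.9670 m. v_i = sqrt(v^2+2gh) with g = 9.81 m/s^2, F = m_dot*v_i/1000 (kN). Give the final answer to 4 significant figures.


v_i = sqrt(3.1060^2 + 2*9.81*2.9670) = 8.2377 m/s
F = 413.4450 * 8.2377 / 1000
F = 3.406 kN


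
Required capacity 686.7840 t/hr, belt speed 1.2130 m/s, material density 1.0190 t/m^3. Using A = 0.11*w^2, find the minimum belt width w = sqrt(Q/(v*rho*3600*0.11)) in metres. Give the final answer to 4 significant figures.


A_req = 686.7840 / (1.2130 * 1.0190 * 3600) = 0.154341 m^2
w = sqrt(0.154341 / 0.11)
w = 1.185 m


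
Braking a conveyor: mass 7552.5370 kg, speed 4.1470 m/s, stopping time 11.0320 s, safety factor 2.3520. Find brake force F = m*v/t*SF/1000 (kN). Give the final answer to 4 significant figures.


F = 7552.5370 * 4.1470 / 11.0320 * 2.3520 / 1000
F = 6.677 kN


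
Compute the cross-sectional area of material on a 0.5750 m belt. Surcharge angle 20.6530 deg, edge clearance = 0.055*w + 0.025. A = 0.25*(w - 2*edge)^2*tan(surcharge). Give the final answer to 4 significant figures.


edge = 0.055*0.5750 + 0.025 = 0.056625 m
ew = 0.5750 - 2*0.056625 = 0.46175 m
A = 0.25 * 0.46175^2 * tan(20.6530 deg)
A = 0.02009 m^2


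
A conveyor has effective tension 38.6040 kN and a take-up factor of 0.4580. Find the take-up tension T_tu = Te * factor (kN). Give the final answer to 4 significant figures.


T_tu = 38.6040 * 0.4580
T_tu = 17.68 kN


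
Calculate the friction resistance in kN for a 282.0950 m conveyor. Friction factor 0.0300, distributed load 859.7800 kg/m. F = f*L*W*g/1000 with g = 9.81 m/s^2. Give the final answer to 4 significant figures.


F = 0.0300 * 282.0950 * 859.7800 * 9.81 / 1000
F = 71.38 kN


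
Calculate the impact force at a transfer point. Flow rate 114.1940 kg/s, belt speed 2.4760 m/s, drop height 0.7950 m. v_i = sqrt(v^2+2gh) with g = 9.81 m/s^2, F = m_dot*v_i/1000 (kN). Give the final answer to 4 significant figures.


v_i = sqrt(2.4760^2 + 2*9.81*0.7950) = 4.66138 m/s
F = 114.1940 * 4.66138 / 1000
F = 0.5323 kN


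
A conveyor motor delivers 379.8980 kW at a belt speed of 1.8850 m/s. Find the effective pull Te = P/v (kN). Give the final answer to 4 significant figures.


Te = P / v = 379.8980 / 1.8850
Te = 201.5 kN


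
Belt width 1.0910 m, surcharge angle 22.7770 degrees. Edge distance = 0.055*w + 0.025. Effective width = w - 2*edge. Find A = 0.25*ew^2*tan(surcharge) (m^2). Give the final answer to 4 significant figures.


edge = 0.055*1.0910 + 0.025 = 0.085005 m
ew = 1.0910 - 2*0.085005 = 0.92099 m
A = 0.25 * 0.92099^2 * tan(22.7770 deg)
A = 0.08904 m^2


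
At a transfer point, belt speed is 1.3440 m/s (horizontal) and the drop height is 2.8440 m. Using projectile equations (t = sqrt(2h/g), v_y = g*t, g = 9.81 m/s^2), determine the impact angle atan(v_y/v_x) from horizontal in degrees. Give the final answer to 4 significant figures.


t = sqrt(2*2.8440/9.81) = 0.761457 s
v_y = 9.81 * 0.761457 = 7.46989 m/s
angle = atan(7.46989 / 1.3440) = 79.80 deg


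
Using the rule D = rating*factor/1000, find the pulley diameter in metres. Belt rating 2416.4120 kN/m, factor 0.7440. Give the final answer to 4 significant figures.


D = 2416.4120 * 0.7440 / 1000
D = 1.798 m


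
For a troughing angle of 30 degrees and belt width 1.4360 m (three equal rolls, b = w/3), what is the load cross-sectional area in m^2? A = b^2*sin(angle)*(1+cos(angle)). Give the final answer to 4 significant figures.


b = 1.4360/3 = 0.478667 m
A = 0.478667^2 * sin(30 deg) * (1 + cos(30 deg))
A = 0.2138 m^2


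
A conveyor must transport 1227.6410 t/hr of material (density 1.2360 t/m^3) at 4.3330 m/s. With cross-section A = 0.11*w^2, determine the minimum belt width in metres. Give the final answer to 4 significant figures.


A_req = 1227.6410 / (4.3330 * 1.2360 * 3600) = 0.0636739 m^2
w = sqrt(0.0636739 / 0.11)
w = 0.7608 m


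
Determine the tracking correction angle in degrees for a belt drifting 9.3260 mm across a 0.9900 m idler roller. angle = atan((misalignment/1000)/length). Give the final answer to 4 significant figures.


misalign_m = 9.3260 / 1000 = 0.009326 m
angle = atan(0.009326 / 0.9900)
angle = 0.5397 deg


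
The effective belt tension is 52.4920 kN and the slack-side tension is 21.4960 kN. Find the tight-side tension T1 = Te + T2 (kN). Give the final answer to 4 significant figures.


T1 = Te + T2 = 52.4920 + 21.4960
T1 = 73.99 kN


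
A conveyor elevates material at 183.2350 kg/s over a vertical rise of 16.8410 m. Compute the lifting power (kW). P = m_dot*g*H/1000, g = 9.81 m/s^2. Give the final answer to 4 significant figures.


P = 183.2350 * 9.81 * 16.8410 / 1000
P = 30.27 kW


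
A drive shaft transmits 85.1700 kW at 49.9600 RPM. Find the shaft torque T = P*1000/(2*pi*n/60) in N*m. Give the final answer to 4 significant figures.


omega = 2*pi*49.9600/60 = 5.2318 rad/s
T = 85.1700*1000 / 5.2318
T = 16280 N*m


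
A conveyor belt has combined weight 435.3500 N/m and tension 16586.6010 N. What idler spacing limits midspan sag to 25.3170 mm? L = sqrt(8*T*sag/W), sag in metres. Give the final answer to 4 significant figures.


sag = 25.3170/1000 = 0.025317 m
L = sqrt(8 * 16586.6010 * 0.025317 / 435.3500)
L = 2.778 m


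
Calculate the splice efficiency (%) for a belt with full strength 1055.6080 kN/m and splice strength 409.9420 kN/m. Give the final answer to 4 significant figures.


Eff = 409.9420 / 1055.6080 * 100
Eff = 38.83 %


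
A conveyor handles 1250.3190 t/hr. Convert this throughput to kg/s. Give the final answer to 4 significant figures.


m_dot = 1250.3190 * 1000 / 3600
m_dot = 347.3 kg/s


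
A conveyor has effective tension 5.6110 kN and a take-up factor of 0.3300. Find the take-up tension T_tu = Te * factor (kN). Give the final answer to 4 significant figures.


T_tu = 5.6110 * 0.3300
T_tu = 1.852 kN


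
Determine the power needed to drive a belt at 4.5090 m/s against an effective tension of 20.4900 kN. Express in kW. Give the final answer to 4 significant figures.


P = Te * v = 20.4900 * 4.5090
P = 92.39 kW


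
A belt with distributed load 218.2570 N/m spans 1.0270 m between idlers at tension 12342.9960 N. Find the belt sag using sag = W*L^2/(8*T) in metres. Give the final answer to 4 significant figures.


sag = 218.2570 * 1.0270^2 / (8 * 12342.9960)
sag = 0.002331 m


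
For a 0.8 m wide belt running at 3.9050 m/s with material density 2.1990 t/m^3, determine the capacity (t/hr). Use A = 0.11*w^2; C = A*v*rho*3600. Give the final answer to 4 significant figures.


A = 0.11 * 0.8^2 = 0.0704 m^2
C = 0.0704 * 3.9050 * 2.1990 * 3600
C = 2176 t/hr


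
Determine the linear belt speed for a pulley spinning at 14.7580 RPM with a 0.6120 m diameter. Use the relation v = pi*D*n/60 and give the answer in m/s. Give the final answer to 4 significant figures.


v = pi * 0.6120 * 14.7580 / 60
v = 0.4729 m/s


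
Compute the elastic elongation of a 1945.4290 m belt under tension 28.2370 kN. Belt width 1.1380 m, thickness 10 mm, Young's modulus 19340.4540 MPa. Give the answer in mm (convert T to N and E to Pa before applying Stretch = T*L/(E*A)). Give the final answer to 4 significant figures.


A = 1.1380 * 0.01 = 0.01138 m^2
Stretch = 28.2370*1000 * 1945.4290 / (19340.4540e6 * 0.01138) * 1000
Stretch = 249.6 mm


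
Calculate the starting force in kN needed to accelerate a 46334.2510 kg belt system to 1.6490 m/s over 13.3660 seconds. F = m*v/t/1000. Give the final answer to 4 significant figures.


F = 46334.2510 * 1.6490 / 13.3660 / 1000
F = 5.716 kN


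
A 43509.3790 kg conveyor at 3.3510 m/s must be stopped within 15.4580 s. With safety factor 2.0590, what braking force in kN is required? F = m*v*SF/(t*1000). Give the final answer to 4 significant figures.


F = 43509.3790 * 3.3510 / 15.4580 * 2.0590 / 1000
F = 19.42 kN


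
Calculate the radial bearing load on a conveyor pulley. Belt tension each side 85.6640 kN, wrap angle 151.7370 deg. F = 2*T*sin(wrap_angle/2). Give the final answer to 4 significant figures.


F = 2 * 85.6640 * sin(151.7370/2 deg)
F = 166.1 kN


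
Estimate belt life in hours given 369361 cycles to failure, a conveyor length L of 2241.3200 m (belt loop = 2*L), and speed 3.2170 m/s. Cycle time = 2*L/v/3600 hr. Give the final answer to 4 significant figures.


cycle_time = 2 * 2241.3200 / 3.2170 / 3600 = 0.387062 hr
life = 369361 * 0.387062 = 143000 hours


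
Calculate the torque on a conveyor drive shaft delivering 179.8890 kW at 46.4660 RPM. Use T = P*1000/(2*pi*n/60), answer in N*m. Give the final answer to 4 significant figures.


omega = 2*pi*46.4660/60 = 4.86591 rad/s
T = 179.8890*1000 / 4.86591
T = 36970 N*m


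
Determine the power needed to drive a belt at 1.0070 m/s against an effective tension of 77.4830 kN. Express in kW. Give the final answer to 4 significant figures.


P = Te * v = 77.4830 * 1.0070
P = 78.03 kW


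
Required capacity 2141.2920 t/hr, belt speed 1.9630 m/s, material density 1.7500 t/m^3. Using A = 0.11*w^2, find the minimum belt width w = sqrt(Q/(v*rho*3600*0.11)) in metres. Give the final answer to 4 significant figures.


A_req = 2141.2920 / (1.9630 * 1.7500 * 3600) = 0.173147 m^2
w = sqrt(0.173147 / 0.11)
w = 1.255 m


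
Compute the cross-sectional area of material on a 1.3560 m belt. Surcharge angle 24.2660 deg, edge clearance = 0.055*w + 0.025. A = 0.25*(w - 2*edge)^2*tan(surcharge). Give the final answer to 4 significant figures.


edge = 0.055*1.3560 + 0.025 = 0.09958 m
ew = 1.3560 - 2*0.09958 = 1.15684 m
A = 0.25 * 1.15684^2 * tan(24.2660 deg)
A = 0.1508 m^2


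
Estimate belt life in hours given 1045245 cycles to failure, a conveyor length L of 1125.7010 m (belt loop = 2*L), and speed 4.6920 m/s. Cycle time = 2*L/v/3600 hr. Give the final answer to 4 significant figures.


cycle_time = 2 * 1125.7010 / 4.6920 / 3600 = 0.133288 hr
life = 1045245 * 0.133288 = 139300 hours


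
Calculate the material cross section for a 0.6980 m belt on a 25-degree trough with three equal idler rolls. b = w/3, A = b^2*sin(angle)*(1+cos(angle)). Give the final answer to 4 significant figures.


b = 0.6980/3 = 0.232667 m
A = 0.232667^2 * sin(25 deg) * (1 + cos(25 deg))
A = 0.04361 m^2


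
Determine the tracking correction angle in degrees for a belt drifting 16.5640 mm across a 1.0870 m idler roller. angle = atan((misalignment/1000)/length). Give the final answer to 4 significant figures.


misalign_m = 16.5640 / 1000 = 0.016564 m
angle = atan(0.016564 / 1.0870)
angle = 0.8730 deg


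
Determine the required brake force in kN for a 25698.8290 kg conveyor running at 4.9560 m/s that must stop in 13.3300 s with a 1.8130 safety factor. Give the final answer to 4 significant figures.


F = 25698.8290 * 4.9560 / 13.3300 * 1.8130 / 1000
F = 17.32 kN


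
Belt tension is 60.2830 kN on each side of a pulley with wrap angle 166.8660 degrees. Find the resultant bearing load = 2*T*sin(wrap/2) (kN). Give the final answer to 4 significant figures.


F = 2 * 60.2830 * sin(166.8660/2 deg)
F = 119.8 kN


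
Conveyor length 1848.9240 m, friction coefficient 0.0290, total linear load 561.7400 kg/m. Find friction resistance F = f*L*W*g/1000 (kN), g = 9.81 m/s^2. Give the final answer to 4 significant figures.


F = 0.0290 * 1848.9240 * 561.7400 * 9.81 / 1000
F = 295.5 kN


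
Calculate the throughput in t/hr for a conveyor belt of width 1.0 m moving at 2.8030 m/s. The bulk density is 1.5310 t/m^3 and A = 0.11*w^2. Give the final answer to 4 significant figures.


A = 0.11 * 1.0^2 = 0.11 m^2
C = 0.11 * 2.8030 * 1.5310 * 3600
C = 1699 t/hr


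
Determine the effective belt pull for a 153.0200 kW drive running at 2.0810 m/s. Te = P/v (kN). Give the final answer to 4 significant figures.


Te = P / v = 153.0200 / 2.0810
Te = 73.53 kN


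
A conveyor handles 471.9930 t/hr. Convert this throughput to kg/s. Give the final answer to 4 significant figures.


m_dot = 471.9930 * 1000 / 3600
m_dot = 131.1 kg/s


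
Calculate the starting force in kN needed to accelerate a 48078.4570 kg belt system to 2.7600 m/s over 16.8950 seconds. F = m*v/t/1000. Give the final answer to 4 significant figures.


F = 48078.4570 * 2.7600 / 16.8950 / 1000
F = 7.854 kN


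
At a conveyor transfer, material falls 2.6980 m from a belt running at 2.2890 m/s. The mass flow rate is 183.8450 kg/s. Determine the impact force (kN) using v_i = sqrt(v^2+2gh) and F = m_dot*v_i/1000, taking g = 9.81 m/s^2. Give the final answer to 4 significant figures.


v_i = sqrt(2.2890^2 + 2*9.81*2.6980) = 7.62721 m/s
F = 183.8450 * 7.62721 / 1000
F = 1.402 kN


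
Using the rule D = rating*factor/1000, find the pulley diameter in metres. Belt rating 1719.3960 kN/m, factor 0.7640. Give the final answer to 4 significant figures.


D = 1719.3960 * 0.7640 / 1000
D = 1.314 m


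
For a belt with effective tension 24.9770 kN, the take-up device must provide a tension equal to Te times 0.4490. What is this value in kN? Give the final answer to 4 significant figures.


T_tu = 24.9770 * 0.4490
T_tu = 11.21 kN


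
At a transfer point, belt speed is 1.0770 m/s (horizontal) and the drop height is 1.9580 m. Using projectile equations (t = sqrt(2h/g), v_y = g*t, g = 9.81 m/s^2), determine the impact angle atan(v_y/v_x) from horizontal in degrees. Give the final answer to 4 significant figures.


t = sqrt(2*1.9580/9.81) = 0.63181 s
v_y = 9.81 * 0.63181 = 6.19806 m/s
angle = atan(6.19806 / 1.0770) = 80.14 deg


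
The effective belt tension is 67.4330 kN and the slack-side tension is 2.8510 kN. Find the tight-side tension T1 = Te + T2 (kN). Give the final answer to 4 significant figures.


T1 = Te + T2 = 67.4330 + 2.8510
T1 = 70.28 kN


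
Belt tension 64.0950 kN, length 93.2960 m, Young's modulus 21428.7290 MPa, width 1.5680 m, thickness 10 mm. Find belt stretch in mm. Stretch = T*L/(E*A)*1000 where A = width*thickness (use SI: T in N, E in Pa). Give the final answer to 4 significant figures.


A = 1.5680 * 0.01 = 0.01568 m^2
Stretch = 64.0950*1000 * 93.2960 / (21428.7290e6 * 0.01568) * 1000
Stretch = 17.80 mm


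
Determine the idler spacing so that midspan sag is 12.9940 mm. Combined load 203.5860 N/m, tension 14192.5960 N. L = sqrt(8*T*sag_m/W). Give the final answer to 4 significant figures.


sag = 12.9940/1000 = 0.012994 m
L = sqrt(8 * 14192.5960 * 0.012994 / 203.5860)
L = 2.692 m


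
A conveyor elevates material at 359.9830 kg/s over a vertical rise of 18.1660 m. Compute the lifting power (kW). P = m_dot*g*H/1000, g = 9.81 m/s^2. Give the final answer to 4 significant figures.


P = 359.9830 * 9.81 * 18.1660 / 1000
P = 64.15 kW


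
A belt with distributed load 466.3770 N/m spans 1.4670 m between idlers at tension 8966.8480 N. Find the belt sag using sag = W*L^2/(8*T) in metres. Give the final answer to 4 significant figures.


sag = 466.3770 * 1.4670^2 / (8 * 8966.8480)
sag = 0.01399 m


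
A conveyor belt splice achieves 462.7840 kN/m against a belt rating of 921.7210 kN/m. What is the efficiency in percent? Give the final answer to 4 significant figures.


Eff = 462.7840 / 921.7210 * 100
Eff = 50.21 %


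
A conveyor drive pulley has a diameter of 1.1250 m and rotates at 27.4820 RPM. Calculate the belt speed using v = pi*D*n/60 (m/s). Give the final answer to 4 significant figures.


v = pi * 1.1250 * 27.4820 / 60
v = 1.619 m/s


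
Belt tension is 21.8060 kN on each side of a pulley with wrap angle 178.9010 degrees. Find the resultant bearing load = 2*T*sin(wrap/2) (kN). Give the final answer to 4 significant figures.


F = 2 * 21.8060 * sin(178.9010/2 deg)
F = 43.61 kN


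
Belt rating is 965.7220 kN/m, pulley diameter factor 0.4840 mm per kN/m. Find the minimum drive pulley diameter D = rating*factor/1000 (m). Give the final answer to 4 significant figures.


D = 965.7220 * 0.4840 / 1000
D = 0.4674 m


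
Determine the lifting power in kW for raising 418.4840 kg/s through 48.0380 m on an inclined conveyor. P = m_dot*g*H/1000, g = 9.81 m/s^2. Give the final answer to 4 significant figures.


P = 418.4840 * 9.81 * 48.0380 / 1000
P = 197.2 kW


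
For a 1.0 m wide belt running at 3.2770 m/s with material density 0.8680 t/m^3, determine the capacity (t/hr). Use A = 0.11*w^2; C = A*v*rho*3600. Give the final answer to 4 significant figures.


A = 0.11 * 1.0^2 = 0.11 m^2
C = 0.11 * 3.2770 * 0.8680 * 3600
C = 1126 t/hr


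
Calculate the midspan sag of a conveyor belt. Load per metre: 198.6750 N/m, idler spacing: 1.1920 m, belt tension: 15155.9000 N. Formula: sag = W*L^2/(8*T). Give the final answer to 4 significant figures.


sag = 198.6750 * 1.1920^2 / (8 * 15155.9000)
sag = 0.002328 m


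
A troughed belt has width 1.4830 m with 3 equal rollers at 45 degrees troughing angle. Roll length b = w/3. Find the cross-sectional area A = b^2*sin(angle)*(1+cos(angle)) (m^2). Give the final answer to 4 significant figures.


b = 1.4830/3 = 0.494333 m
A = 0.494333^2 * sin(45 deg) * (1 + cos(45 deg))
A = 0.2950 m^2


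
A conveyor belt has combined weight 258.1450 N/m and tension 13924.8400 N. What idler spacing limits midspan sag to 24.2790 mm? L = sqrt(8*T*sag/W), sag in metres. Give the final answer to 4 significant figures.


sag = 24.2790/1000 = 0.024279 m
L = sqrt(8 * 13924.8400 * 0.024279 / 258.1450)
L = 3.237 m


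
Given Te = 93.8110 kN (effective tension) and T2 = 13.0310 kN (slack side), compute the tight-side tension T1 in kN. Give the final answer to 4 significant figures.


T1 = Te + T2 = 93.8110 + 13.0310
T1 = 106.8 kN


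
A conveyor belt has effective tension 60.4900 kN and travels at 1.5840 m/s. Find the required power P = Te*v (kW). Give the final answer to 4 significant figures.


P = Te * v = 60.4900 * 1.5840
P = 95.82 kW


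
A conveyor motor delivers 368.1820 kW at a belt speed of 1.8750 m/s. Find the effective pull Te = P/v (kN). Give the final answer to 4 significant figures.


Te = P / v = 368.1820 / 1.8750
Te = 196.4 kN


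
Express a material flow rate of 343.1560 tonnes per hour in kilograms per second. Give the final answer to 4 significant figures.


m_dot = 343.1560 * 1000 / 3600
m_dot = 95.32 kg/s


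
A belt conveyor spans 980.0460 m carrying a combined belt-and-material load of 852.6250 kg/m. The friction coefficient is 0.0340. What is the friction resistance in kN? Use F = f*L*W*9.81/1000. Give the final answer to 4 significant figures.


F = 0.0340 * 980.0460 * 852.6250 * 9.81 / 1000
F = 278.7 kN


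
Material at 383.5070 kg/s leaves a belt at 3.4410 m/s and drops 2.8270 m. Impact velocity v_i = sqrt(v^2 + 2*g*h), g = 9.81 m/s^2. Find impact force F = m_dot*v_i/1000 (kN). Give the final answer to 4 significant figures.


v_i = sqrt(3.4410^2 + 2*9.81*2.8270) = 8.20404 m/s
F = 383.5070 * 8.20404 / 1000
F = 3.146 kN


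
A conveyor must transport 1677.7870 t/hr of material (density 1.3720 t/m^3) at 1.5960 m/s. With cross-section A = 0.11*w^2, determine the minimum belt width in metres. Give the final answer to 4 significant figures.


A_req = 1677.7870 / (1.5960 * 1.3720 * 3600) = 0.212837 m^2
w = sqrt(0.212837 / 0.11)
w = 1.391 m


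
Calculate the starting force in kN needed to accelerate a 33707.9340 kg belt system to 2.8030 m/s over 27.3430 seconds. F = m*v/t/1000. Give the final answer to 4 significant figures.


F = 33707.9340 * 2.8030 / 27.3430 / 1000
F = 3.455 kN


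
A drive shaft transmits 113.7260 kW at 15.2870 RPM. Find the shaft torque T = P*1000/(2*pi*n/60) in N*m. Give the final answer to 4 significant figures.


omega = 2*pi*15.2870/60 = 1.60085 rad/s
T = 113.7260*1000 / 1.60085
T = 71040 N*m


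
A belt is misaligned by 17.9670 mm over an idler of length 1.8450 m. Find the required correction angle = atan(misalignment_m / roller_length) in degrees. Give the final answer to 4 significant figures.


misalign_m = 17.9670 / 1000 = 0.017967 m
angle = atan(0.017967 / 1.8450)
angle = 0.5579 deg


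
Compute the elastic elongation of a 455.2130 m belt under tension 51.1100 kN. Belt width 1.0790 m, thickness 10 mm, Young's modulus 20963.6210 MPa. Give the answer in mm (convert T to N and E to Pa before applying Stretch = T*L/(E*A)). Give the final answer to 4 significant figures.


A = 1.0790 * 0.01 = 0.01079 m^2
Stretch = 51.1100*1000 * 455.2130 / (20963.6210e6 * 0.01079) * 1000
Stretch = 102.9 mm


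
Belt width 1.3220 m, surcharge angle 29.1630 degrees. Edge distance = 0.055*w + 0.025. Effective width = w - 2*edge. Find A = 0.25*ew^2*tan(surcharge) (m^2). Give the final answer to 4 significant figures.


edge = 0.055*1.3220 + 0.025 = 0.09771 m
ew = 1.3220 - 2*0.09771 = 1.12658 m
A = 0.25 * 1.12658^2 * tan(29.1630 deg)
A = 0.1771 m^2


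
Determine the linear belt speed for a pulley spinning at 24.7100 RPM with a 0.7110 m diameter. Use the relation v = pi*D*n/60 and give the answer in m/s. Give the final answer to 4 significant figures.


v = pi * 0.7110 * 24.7100 / 60
v = 0.9199 m/s


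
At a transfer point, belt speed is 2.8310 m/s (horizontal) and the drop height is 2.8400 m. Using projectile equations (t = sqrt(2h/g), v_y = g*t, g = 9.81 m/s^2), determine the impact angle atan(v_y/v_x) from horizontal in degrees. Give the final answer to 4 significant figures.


t = sqrt(2*2.8400/9.81) = 0.760921 s
v_y = 9.81 * 0.760921 = 7.46464 m/s
angle = atan(7.46464 / 2.8310) = 69.23 deg


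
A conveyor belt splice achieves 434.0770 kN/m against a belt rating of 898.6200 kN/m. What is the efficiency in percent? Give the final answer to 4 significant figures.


Eff = 434.0770 / 898.6200 * 100
Eff = 48.30 %


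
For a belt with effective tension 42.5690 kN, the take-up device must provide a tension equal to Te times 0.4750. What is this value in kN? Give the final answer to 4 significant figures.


T_tu = 42.5690 * 0.4750
T_tu = 20.22 kN


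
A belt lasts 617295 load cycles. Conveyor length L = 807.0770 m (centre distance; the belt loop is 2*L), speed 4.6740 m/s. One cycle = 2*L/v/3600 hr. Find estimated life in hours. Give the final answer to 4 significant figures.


cycle_time = 2 * 807.0770 / 4.6740 / 3600 = 0.0959298 hr
life = 617295 * 0.0959298 = 59220 hours


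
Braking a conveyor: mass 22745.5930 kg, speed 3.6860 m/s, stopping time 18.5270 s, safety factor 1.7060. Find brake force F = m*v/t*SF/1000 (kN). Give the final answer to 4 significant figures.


F = 22745.5930 * 3.6860 / 18.5270 * 1.7060 / 1000
F = 7.720 kN


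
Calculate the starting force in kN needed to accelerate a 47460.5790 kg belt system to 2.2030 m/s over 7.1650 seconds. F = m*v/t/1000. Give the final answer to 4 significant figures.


F = 47460.5790 * 2.2030 / 7.1650 / 1000
F = 14.59 kN


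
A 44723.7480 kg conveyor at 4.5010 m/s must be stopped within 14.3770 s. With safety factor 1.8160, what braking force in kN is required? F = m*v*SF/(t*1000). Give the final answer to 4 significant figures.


F = 44723.7480 * 4.5010 / 14.3770 * 1.8160 / 1000
F = 25.43 kN


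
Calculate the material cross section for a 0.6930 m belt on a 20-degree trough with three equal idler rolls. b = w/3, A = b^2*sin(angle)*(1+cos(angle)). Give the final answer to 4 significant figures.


b = 0.6930/3 = 0.231 m
A = 0.231^2 * sin(20 deg) * (1 + cos(20 deg))
A = 0.03540 m^2


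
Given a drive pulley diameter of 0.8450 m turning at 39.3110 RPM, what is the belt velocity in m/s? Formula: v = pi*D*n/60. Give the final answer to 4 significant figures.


v = pi * 0.8450 * 39.3110 / 60
v = 1.739 m/s


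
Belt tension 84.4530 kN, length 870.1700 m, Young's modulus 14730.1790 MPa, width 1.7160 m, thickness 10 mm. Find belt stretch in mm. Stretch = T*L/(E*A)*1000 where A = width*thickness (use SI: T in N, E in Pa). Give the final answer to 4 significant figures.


A = 1.7160 * 0.01 = 0.01716 m^2
Stretch = 84.4530*1000 * 870.1700 / (14730.1790e6 * 0.01716) * 1000
Stretch = 290.7 mm


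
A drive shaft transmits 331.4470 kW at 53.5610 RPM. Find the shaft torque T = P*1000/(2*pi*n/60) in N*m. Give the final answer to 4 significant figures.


omega = 2*pi*53.5610/60 = 5.60889 rad/s
T = 331.4470*1000 / 5.60889
T = 59090 N*m


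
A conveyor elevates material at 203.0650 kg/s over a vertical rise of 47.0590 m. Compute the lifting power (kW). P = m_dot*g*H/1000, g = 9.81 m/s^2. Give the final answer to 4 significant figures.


P = 203.0650 * 9.81 * 47.0590 / 1000
P = 93.74 kW


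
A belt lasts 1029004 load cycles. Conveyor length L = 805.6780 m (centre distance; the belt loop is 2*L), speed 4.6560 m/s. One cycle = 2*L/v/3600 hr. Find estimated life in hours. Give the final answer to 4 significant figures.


cycle_time = 2 * 805.6780 / 4.6560 / 3600 = 0.0961338 hr
life = 1029004 * 0.0961338 = 98920 hours


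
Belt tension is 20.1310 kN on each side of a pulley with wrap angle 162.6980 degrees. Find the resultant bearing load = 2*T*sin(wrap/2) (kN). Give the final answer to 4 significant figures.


F = 2 * 20.1310 * sin(162.6980/2 deg)
F = 39.80 kN


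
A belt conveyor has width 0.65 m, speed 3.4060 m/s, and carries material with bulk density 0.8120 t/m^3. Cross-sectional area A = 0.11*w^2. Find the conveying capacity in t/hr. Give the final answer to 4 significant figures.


A = 0.11 * 0.65^2 = 0.046475 m^2
C = 0.046475 * 3.4060 * 0.8120 * 3600
C = 462.7 t/hr


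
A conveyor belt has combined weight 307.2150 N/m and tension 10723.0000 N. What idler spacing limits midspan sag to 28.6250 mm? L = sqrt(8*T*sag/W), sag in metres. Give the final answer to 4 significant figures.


sag = 28.6250/1000 = 0.028625 m
L = sqrt(8 * 10723.0000 * 0.028625 / 307.2150)
L = 2.827 m


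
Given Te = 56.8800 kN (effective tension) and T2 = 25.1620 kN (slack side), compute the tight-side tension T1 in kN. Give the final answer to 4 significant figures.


T1 = Te + T2 = 56.8800 + 25.1620
T1 = 82.04 kN


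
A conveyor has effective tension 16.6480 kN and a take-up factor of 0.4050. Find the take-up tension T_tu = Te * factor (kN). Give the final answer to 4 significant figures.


T_tu = 16.6480 * 0.4050
T_tu = 6.742 kN


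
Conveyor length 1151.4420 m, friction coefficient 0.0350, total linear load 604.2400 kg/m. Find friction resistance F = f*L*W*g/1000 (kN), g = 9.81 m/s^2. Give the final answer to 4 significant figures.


F = 0.0350 * 1151.4420 * 604.2400 * 9.81 / 1000
F = 238.9 kN


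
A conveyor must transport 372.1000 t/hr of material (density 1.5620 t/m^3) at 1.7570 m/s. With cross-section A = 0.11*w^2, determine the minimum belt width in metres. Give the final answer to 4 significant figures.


A_req = 372.1000 / (1.7570 * 1.5620 * 3600) = 0.0376621 m^2
w = sqrt(0.0376621 / 0.11)
w = 0.5851 m


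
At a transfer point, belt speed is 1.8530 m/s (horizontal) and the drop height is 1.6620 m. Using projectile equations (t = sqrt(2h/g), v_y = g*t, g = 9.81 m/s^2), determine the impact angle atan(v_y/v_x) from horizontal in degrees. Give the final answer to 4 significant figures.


t = sqrt(2*1.6620/9.81) = 0.582098 s
v_y = 9.81 * 0.582098 = 5.71038 m/s
angle = atan(5.71038 / 1.8530) = 72.02 deg


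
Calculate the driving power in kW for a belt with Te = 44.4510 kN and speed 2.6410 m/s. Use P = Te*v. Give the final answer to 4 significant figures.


P = Te * v = 44.4510 * 2.6410
P = 117.4 kW


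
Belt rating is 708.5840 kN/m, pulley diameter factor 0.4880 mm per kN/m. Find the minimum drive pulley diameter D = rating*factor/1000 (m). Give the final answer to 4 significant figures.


D = 708.5840 * 0.4880 / 1000
D = 0.3458 m


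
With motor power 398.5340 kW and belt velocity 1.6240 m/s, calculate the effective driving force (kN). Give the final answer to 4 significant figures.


Te = P / v = 398.5340 / 1.6240
Te = 245.4 kN


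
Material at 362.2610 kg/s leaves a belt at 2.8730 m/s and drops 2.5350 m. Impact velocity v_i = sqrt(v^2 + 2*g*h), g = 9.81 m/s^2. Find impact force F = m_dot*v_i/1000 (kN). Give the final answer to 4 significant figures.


v_i = sqrt(2.8730^2 + 2*9.81*2.5350) = 7.61517 m/s
F = 362.2610 * 7.61517 / 1000
F = 2.759 kN


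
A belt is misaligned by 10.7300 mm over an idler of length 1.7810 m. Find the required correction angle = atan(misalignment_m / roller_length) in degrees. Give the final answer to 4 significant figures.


misalign_m = 10.7300 / 1000 = 0.010730 m
angle = atan(0.010730 / 1.7810)
angle = 0.3452 deg


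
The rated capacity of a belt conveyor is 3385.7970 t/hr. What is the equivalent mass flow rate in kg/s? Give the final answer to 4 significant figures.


m_dot = 3385.7970 * 1000 / 3600
m_dot = 940.5 kg/s


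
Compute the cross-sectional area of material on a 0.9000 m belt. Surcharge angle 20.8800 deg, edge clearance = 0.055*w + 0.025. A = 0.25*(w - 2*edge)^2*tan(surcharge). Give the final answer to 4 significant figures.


edge = 0.055*0.9000 + 0.025 = 0.0745 m
ew = 0.9000 - 2*0.0745 = 0.751 m
A = 0.25 * 0.751^2 * tan(20.8800 deg)
A = 0.05379 m^2


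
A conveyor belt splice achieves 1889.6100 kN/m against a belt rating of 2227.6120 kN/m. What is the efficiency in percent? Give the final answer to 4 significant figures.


Eff = 1889.6100 / 2227.6120 * 100
Eff = 84.83 %


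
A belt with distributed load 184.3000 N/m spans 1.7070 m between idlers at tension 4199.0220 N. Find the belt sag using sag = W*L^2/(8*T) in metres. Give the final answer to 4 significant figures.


sag = 184.3000 * 1.7070^2 / (8 * 4199.0220)
sag = 0.01599 m


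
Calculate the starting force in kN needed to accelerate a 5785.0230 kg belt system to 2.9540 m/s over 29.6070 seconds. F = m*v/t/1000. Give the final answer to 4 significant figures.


F = 5785.0230 * 2.9540 / 29.6070 / 1000
F = 0.5772 kN


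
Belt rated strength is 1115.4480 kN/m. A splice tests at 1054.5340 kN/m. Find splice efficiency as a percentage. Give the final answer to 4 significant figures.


Eff = 1054.5340 / 1115.4480 * 100
Eff = 94.54 %


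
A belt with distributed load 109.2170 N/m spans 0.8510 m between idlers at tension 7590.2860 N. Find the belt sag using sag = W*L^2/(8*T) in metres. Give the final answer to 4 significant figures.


sag = 109.2170 * 0.8510^2 / (8 * 7590.2860)
sag = 0.001303 m


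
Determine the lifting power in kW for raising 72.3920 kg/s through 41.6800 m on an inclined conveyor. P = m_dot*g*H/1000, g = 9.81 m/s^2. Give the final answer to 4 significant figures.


P = 72.3920 * 9.81 * 41.6800 / 1000
P = 29.60 kW


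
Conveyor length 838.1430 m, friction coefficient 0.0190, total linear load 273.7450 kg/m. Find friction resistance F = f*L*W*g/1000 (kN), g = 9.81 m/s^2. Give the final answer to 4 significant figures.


F = 0.0190 * 838.1430 * 273.7450 * 9.81 / 1000
F = 42.76 kN


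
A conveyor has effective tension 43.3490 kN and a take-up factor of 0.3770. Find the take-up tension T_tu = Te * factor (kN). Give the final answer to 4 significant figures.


T_tu = 43.3490 * 0.3770
T_tu = 16.34 kN


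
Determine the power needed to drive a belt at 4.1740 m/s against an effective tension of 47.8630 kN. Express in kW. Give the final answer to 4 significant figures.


P = Te * v = 47.8630 * 4.1740
P = 199.8 kW


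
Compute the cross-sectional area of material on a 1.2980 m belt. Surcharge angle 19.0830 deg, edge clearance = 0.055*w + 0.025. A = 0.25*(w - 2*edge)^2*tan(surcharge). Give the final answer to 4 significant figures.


edge = 0.055*1.2980 + 0.025 = 0.09639 m
ew = 1.2980 - 2*0.09639 = 1.10522 m
A = 0.25 * 1.10522^2 * tan(19.0830 deg)
A = 0.1056 m^2


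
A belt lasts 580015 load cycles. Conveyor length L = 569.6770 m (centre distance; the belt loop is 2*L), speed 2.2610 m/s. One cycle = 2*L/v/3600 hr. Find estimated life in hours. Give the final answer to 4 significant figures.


cycle_time = 2 * 569.6770 / 2.2610 / 3600 = 0.139977 hr
life = 580015 * 0.139977 = 81190 hours


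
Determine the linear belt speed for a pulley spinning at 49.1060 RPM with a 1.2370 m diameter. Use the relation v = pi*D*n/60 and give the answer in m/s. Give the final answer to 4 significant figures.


v = pi * 1.2370 * 49.1060 / 60
v = 3.181 m/s


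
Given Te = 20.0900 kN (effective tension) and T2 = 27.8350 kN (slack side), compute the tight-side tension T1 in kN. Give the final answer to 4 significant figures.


T1 = Te + T2 = 20.0900 + 27.8350
T1 = 47.92 kN


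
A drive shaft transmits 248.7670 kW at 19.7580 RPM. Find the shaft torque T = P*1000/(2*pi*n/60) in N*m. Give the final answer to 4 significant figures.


omega = 2*pi*19.7580/60 = 2.06905 rad/s
T = 248.7670*1000 / 2.06905
T = 120200 N*m


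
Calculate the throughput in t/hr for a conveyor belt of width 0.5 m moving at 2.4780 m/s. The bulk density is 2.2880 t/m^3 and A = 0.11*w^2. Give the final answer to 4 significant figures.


A = 0.11 * 0.5^2 = 0.0275 m^2
C = 0.0275 * 2.4780 * 2.2880 * 3600
C = 561.3 t/hr


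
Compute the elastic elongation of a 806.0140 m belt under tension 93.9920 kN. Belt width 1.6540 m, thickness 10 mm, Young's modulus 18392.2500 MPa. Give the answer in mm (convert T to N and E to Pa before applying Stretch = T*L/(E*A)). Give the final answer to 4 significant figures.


A = 1.6540 * 0.01 = 0.01654 m^2
Stretch = 93.9920*1000 * 806.0140 / (18392.2500e6 * 0.01654) * 1000
Stretch = 249.0 mm


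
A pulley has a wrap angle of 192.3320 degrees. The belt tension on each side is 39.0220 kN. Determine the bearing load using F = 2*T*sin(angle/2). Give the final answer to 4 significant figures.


F = 2 * 39.0220 * sin(192.3320/2 deg)
F = 77.59 kN


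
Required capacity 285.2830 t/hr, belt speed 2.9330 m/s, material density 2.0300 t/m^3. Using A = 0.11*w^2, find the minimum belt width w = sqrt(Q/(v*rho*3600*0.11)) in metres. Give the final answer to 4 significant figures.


A_req = 285.2830 / (2.9330 * 2.0300 * 3600) = 0.0133096 m^2
w = sqrt(0.0133096 / 0.11)
w = 0.3478 m


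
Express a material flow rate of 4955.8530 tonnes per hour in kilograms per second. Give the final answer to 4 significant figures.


m_dot = 4955.8530 * 1000 / 3600
m_dot = 1377 kg/s


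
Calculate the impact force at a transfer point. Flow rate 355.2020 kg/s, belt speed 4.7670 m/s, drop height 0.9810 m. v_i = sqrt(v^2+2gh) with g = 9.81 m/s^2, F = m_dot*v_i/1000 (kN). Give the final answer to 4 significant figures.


v_i = sqrt(4.7670^2 + 2*9.81*0.9810) = 6.47854 m/s
F = 355.2020 * 6.47854 / 1000
F = 2.301 kN


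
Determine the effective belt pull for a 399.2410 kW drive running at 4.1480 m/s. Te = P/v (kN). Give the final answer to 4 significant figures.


Te = P / v = 399.2410 / 4.1480
Te = 96.25 kN


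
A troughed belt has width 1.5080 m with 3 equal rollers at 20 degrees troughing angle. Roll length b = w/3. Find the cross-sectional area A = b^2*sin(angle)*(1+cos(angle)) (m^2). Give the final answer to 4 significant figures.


b = 1.5080/3 = 0.502667 m
A = 0.502667^2 * sin(20 deg) * (1 + cos(20 deg))
A = 0.1676 m^2
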